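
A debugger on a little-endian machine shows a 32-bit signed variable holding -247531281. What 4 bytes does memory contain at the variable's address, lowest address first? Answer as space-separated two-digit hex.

Two's complement of -247531281 in 32 bits: 247531281 = 0x0EC10711; invert → 0xF13EF8EE; add 1 → 0xF13EF8EF.
Split into bytes (most-significant first): F1 3E F8 EF.
Little-endian: lowest address holds the least-significant byte.
So at ascending addresses the bytes are EF F8 3E F1.

EF F8 3E F1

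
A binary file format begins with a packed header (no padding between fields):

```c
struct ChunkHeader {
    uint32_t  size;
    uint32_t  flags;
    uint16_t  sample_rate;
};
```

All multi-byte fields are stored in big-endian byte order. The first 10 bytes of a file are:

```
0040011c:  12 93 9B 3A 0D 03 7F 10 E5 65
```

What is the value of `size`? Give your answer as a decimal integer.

`size` is the first field, at byte offset 0, occupying 4 bytes.
Bytes at offsets 0..3: 12 93 9B 3A.
Big-endian stores the most-significant byte at the lowest address.
The bytes are already most-significant first: 0x12939B3A.
0x12939B3A = 311663418.

311663418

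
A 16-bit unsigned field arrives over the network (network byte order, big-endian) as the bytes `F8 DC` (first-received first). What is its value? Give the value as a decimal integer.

63708

Big-endian: lowest address holds the most-significant byte.
The bytes are already most-significant first: 0xF8DC.
0xF8DC = 63708.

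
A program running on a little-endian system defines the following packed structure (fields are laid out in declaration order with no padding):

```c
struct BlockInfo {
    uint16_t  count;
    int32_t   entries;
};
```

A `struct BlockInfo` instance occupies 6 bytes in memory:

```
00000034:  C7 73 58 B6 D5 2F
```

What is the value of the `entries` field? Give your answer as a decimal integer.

`entries` follows `count` (2 bytes), so it starts at byte offset 2 and occupies 4 bytes.
Bytes at offsets 2..5: 58 B6 D5 2F.
In little-endian order the low byte comes first in memory.
Reassemble most-significant byte first: 2F D5 B6 58 → 0x2FD5B658.
0x2FD5B658 = 802535000.

802535000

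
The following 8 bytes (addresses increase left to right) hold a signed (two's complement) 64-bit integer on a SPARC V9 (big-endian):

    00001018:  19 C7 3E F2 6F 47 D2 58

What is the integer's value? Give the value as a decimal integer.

Big-endian: lowest address holds the most-significant byte.
The bytes are already most-significant first: 0x19C73EF26F47D258.
0x19C73EF26F47D258 = 1857522582283604568.

1857522582283604568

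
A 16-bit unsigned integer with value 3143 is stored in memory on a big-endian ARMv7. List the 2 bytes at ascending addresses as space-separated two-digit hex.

3143 in hexadecimal, padded to 16 bits, is 0x0C47.
Split into bytes (most-significant first): 0C 47.
In big-endian order the high byte comes first in memory.
So the memory order matches the most-significant-first order: 0C 47.

0C 47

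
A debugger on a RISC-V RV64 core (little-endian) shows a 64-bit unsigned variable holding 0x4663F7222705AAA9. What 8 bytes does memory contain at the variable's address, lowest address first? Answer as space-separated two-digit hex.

Split into bytes (most-significant first): 46 63 F7 22 27 05 AA A9.
Little-endian: lowest address holds the least-significant byte.
So at ascending addresses the bytes are A9 AA 05 27 22 F7 63 46.

A9 AA 05 27 22 F7 63 46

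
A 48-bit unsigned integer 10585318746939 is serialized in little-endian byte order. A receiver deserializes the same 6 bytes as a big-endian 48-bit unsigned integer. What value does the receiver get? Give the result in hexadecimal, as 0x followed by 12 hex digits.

10585318746939 in 48-bit hexadecimal is 0x09A09629EB3B.
Stored little-endian, the bytes at ascending addresses are 3B EB 29 96 A0 09.
Read back as big-endian, the last byte is least significant, giving 0x3BEB2996A009.

0x3BEB2996A009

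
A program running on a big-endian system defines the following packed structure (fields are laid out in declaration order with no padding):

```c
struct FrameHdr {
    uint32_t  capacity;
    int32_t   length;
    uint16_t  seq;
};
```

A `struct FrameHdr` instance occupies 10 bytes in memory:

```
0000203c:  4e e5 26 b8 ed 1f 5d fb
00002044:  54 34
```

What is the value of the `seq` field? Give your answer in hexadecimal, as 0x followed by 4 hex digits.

`seq` follows `capacity` (4 B), `length` (4 B), so it starts at offset 4 + 4 = 8 and occupies 2 bytes.
Bytes at offsets 8..9: 54 34.
In big-endian order the high byte comes first in memory.
The bytes are already most-significant first: 0x5434.

0x5434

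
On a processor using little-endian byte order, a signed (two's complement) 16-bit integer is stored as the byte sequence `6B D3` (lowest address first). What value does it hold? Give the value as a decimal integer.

-11413

In little-endian order the low byte comes first in memory.
Reassemble most-significant byte first: D3 6B → 0xD36B.
Top bit is set, so as a signed 16-bit value this is 0xD36B − 2^16 = -11413.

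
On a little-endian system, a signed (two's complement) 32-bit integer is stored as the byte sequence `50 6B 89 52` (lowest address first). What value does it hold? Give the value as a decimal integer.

1384737616

In little-endian order the low byte comes first in memory.
Reassemble most-significant byte first: 52 89 6B 50 → 0x52896B50.
0x52896B50 = 1384737616.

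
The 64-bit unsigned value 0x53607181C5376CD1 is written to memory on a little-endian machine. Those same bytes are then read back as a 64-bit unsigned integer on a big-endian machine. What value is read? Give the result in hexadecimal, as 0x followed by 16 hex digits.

0xD16C37C581716053

Stored little-endian, the bytes at ascending addresses are D1 6C 37 C5 81 71 60 53.
Read back as big-endian, the last byte is least significant, giving 0xD16C37C581716053.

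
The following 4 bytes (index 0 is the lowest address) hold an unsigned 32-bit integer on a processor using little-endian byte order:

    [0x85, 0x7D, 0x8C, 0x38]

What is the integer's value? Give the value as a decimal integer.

Little-endian: lowest address holds the least-significant byte.
Reassemble most-significant byte first: 38 8C 7D 85 → 0x388C7D85.
0x388C7D85 = 948731269.

948731269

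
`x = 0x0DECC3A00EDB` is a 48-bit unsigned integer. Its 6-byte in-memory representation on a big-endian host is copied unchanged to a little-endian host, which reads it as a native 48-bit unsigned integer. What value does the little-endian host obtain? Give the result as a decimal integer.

Stored big-endian, the bytes at ascending addresses are 0D EC C3 A0 0E DB.
Read back as little-endian, the first byte is least significant, giving 0xDB0EA0C3EC0D.
0xDB0EA0C3EC0D = 240855873219597.

240855873219597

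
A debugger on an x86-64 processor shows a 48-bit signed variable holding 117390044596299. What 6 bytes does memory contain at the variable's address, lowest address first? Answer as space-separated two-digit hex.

117390044596299 in hexadecimal, padded to 48 bits, is 0x6AC3FFE8884B.
Split into bytes (most-significant first): 6A C3 FF E8 88 4B.
Little-endian stores the least-significant byte at the lowest address.
So at ascending addresses the bytes are 4B 88 E8 FF C3 6A.

4B 88 E8 FF C3 6A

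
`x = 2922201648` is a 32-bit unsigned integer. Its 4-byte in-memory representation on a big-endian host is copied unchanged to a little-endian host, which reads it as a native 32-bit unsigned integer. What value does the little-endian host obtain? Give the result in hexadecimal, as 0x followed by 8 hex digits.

0x30422DAE

2922201648 in 32-bit hexadecimal is 0xAE2D4230.
Stored big-endian, the bytes at ascending addresses are AE 2D 42 30.
Read back as little-endian, the first byte is least significant, giving 0x30422DAE.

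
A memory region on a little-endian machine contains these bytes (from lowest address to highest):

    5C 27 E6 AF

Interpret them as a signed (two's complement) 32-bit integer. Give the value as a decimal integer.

Little-endian stores the least-significant byte at the lowest address.
Reassemble most-significant byte first: AF E6 27 5C → 0xAFE6275C.
Top bit is set, so as a signed 32-bit value this is 0xAFE6275C − 2^32 = -1343871140.

-1343871140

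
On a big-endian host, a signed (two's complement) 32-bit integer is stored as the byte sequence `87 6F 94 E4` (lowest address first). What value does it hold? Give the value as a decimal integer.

-2022730524

Big-endian: lowest address holds the most-significant byte.
The bytes are already most-significant first: 0x876F94E4.
Top bit is set, so as a signed 32-bit value this is 0x876F94E4 − 2^32 = -2022730524.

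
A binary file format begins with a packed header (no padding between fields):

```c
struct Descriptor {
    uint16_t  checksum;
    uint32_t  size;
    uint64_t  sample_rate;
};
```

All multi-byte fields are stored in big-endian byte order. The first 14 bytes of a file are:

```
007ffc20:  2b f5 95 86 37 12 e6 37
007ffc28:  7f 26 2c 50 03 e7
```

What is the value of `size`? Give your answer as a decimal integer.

`size` follows `checksum` (2 bytes), so it starts at byte offset 2 and occupies 4 bytes.
Bytes at offsets 2..5: 95 86 37 12.
In big-endian order the high byte comes first in memory.
The bytes are already most-significant first: 0x95863712.
0x95863712 = 2508601106.

2508601106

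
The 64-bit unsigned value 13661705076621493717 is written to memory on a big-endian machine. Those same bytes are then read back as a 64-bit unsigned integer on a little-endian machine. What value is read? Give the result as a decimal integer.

13661705076621493717 in 64-bit hexadecimal is 0xBD982062662CC5D5.
Stored big-endian, the bytes at ascending addresses are BD 98 20 62 66 2C C5 D5.
Read back as little-endian, the first byte is least significant, giving 0xD5C52C66622098BD.
0xD5C52C66622098BD = 15403766918735239357.

15403766918735239357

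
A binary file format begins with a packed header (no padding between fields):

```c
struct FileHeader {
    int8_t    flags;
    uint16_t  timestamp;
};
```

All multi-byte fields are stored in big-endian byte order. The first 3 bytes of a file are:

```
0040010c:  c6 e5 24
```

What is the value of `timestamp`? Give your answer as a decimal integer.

58660

`timestamp` follows `flags` (1 byte), so it starts at byte offset 1 and occupies 2 bytes.
Bytes at offsets 1..2: E5 24.
Big-endian: lowest address holds the most-significant byte.
The bytes are already most-significant first: 0xE524.
0xE524 = 58660.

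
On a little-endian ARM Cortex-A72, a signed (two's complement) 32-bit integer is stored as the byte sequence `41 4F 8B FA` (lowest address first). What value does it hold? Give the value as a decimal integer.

Little-endian stores the least-significant byte at the lowest address.
Reassemble most-significant byte first: FA 8B 4F 41 → 0xFA8B4F41.
Top bit is set, so as a signed 32-bit value this is 0xFA8B4F41 − 2^32 = -91533503.

-91533503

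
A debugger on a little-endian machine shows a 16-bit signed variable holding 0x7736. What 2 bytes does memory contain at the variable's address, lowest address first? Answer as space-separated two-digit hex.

Split into bytes (most-significant first): 77 36.
Little-endian stores the least-significant byte at the lowest address.
So at ascending addresses the bytes are 36 77.

36 77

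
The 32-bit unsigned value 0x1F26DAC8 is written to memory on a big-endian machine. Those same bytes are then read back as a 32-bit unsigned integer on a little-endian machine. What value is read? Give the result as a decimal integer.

3369739807

Stored big-endian, the bytes at ascending addresses are 1F 26 DA C8.
Read back as little-endian, the first byte is least significant, giving 0xC8DA261F.
0xC8DA261F = 3369739807.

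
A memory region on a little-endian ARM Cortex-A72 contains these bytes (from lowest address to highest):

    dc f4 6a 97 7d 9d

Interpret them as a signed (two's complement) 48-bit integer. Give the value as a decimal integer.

-108312239868708

Little-endian stores the least-significant byte at the lowest address.
Reassemble most-significant byte first: 9D 7D 97 6A F4 DC → 0x9D7D976AF4DC.
Top bit is set, so as a signed 48-bit value this is 0x9D7D976AF4DC − 2^48 = -108312239868708.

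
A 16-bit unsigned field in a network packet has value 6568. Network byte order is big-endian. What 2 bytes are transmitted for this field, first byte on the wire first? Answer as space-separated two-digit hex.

6568 in hexadecimal, padded to 16 bits, is 0x19A8.
Split into bytes (most-significant first): 19 A8.
Big-endian: lowest address holds the most-significant byte.
So the memory order matches the most-significant-first order: 19 A8.

19 A8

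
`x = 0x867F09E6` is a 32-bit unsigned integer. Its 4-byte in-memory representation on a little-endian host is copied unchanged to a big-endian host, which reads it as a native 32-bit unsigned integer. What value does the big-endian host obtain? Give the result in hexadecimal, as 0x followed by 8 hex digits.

Stored little-endian, the bytes at ascending addresses are E6 09 7F 86.
Read back as big-endian, the last byte is least significant, giving 0xE6097F86.

0xE6097F86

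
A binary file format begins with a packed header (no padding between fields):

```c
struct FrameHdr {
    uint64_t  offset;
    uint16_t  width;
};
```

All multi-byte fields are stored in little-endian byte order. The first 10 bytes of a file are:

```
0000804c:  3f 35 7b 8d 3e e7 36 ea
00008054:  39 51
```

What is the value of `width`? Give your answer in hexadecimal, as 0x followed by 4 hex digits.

`width` follows `offset` (8 bytes), so it starts at byte offset 8 and occupies 2 bytes.
Bytes at offsets 8..9: 39 51.
In little-endian order the low byte comes first in memory.
Reassemble most-significant byte first: 51 39 → 0x5139.

0x5139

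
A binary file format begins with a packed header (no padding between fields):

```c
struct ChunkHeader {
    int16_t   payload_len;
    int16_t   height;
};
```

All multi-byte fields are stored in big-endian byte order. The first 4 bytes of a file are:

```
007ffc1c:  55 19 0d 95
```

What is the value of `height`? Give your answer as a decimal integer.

3477

`height` follows `payload_len` (2 bytes), so it starts at byte offset 2 and occupies 2 bytes.
Bytes at offsets 2..3: 0D 95.
Big-endian stores the most-significant byte at the lowest address.
The bytes are already most-significant first: 0x0D95.
0x0D95 = 3477.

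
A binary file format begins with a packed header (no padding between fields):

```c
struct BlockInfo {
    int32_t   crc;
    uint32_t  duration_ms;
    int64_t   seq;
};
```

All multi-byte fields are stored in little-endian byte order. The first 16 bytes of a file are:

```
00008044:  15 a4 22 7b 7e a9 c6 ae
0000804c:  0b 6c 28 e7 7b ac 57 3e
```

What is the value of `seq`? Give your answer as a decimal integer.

4492248801484499979

`seq` follows `crc` (4 B), `duration_ms` (4 B), so it starts at offset 4 + 4 = 8 and occupies 8 bytes.
Bytes at offsets 8..15: 0B 6C 28 E7 7B AC 57 3E.
In little-endian order the low byte comes first in memory.
Reassemble most-significant byte first: 3E 57 AC 7B E7 28 6C 0B → 0x3E57AC7BE7286C0B.
0x3E57AC7BE7286C0B = 4492248801484499979.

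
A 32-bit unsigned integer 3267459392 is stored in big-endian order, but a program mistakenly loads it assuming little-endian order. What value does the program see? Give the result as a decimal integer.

3267459392 in 32-bit hexadecimal is 0xC2C17940.
Stored big-endian, the bytes at ascending addresses are C2 C1 79 40.
Read back as little-endian, the first byte is least significant, giving 0x4079C1C2.
0x4079C1C2 = 1081721282.

1081721282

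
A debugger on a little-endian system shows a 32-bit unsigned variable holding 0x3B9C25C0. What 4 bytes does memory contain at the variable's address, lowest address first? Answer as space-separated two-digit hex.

Split into bytes (most-significant first): 3B 9C 25 C0.
Little-endian: lowest address holds the least-significant byte.
So at ascending addresses the bytes are C0 25 9C 3B.

C0 25 9C 3B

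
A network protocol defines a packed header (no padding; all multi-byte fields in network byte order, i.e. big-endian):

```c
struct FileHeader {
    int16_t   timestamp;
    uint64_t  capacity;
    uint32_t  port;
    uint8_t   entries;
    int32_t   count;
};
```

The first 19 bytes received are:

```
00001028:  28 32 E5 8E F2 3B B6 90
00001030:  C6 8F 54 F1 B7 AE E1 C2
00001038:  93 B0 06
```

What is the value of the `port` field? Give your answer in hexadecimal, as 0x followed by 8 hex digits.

`port` follows `timestamp` (2 B), `capacity` (8 B), so it starts at offset 2 + 8 = 10 and occupies 4 bytes.
Bytes at offsets 10..13: 54 F1 B7 AE.
In big-endian order the high byte comes first in memory.
The bytes are already most-significant first: 0x54F1B7AE.

0x54F1B7AE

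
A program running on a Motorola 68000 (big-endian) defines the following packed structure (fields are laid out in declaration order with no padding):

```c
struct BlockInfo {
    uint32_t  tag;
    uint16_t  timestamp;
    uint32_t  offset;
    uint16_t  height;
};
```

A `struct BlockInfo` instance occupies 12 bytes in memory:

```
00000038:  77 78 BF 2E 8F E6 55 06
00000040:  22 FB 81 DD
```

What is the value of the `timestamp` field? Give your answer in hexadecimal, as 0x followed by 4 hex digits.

`timestamp` follows `tag` (4 bytes), so it starts at byte offset 4 and occupies 2 bytes.
Bytes at offsets 4..5: 8F E6.
Big-endian stores the most-significant byte at the lowest address.
The bytes are already most-significant first: 0x8FE6.

0x8FE6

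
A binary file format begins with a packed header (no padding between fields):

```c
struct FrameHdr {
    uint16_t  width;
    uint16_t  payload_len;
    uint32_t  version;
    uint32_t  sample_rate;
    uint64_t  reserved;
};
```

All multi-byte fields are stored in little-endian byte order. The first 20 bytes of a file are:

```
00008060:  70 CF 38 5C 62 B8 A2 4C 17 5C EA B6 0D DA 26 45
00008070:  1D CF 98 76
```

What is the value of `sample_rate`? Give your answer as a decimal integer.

3068812311

`sample_rate` follows `width` (2 B), `payload_len` (2 B), `version` (4 B), so it starts at offset 2 + 2 + 4 = 8 and occupies 4 bytes.
Bytes at offsets 8..11: 17 5C EA B6.
Little-endian stores the least-significant byte at the lowest address.
Reassemble most-significant byte first: B6 EA 5C 17 → 0xB6EA5C17.
0xB6EA5C17 = 3068812311.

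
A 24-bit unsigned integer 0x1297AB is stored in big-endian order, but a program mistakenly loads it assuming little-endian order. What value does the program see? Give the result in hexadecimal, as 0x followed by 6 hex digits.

Stored big-endian, the bytes at ascending addresses are 12 97 AB.
Read back as little-endian, the first byte is least significant, giving 0xAB9712.

0xAB9712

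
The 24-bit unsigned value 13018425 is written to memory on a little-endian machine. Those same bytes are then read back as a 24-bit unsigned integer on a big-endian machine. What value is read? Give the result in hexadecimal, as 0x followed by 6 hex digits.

13018425 in 24-bit hexadecimal is 0xC6A539.
Stored little-endian, the bytes at ascending addresses are 39 A5 C6.
Read back as big-endian, the last byte is least significant, giving 0x39A5C6.

0x39A5C6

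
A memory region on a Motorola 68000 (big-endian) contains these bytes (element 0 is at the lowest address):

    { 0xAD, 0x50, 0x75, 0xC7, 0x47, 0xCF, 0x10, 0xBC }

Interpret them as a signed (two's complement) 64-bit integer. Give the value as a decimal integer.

Big-endian stores the most-significant byte at the lowest address.
The bytes are already most-significant first: 0xAD5075C747CF10BC.
Top bit is set, so as a signed 64-bit value this is 0xAD5075C747CF10BC − 2^64 = -5958132808247471940.

-5958132808247471940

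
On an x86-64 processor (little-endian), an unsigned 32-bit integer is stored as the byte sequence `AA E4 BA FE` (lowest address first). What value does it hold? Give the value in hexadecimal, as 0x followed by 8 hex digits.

0xFEBAE4AA

Little-endian: lowest address holds the least-significant byte.
Reassemble most-significant byte first: FE BA E4 AA → 0xFEBAE4AA.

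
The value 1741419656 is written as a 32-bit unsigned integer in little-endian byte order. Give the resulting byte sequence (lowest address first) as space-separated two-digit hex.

1741419656 in hexadecimal, padded to 32 bits, is 0x67CBF488.
Split into bytes (most-significant first): 67 CB F4 88.
In little-endian order the low byte comes first in memory.
So at ascending addresses the bytes are 88 F4 CB 67.

88 F4 CB 67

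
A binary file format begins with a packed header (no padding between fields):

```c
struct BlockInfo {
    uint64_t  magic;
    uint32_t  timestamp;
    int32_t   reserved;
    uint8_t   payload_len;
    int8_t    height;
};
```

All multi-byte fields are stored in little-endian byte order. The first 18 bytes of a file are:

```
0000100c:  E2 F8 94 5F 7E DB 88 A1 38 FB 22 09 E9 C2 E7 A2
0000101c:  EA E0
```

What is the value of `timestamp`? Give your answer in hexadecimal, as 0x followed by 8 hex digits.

`timestamp` follows `magic` (8 bytes), so it starts at byte offset 8 and occupies 4 bytes.
Bytes at offsets 8..11: 38 FB 22 09.
Little-endian stores the least-significant byte at the lowest address.
Reassemble most-significant byte first: 09 22 FB 38 → 0x0922FB38.

0x0922FB38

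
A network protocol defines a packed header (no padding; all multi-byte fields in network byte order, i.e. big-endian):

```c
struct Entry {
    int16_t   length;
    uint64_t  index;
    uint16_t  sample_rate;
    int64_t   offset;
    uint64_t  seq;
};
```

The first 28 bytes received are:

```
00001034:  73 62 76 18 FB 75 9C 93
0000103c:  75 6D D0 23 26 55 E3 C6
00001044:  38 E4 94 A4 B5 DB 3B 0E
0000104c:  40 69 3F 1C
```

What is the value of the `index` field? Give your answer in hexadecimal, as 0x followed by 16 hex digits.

0x7618FB759C93756D

`index` follows `length` (2 bytes), so it starts at byte offset 2 and occupies 8 bytes.
Bytes at offsets 2..9: 76 18 FB 75 9C 93 75 6D.
Big-endian: lowest address holds the most-significant byte.
The bytes are already most-significant first: 0x7618FB759C93756D.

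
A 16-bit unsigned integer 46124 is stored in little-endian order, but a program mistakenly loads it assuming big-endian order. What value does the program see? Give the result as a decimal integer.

46124 in 16-bit hexadecimal is 0xB42C.
Stored little-endian, the bytes at ascending addresses are 2C B4.
Read back as big-endian, the last byte is least significant, giving 0x2CB4.
0x2CB4 = 11444.

11444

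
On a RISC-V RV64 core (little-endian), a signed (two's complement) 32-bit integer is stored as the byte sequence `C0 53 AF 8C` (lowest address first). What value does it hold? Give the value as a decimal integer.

-1934666816

In little-endian order the low byte comes first in memory.
Reassemble most-significant byte first: 8C AF 53 C0 → 0x8CAF53C0.
Top bit is set, so as a signed 32-bit value this is 0x8CAF53C0 − 2^32 = -1934666816.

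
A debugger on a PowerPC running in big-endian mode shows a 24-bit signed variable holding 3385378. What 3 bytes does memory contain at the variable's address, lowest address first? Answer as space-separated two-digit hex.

3385378 in hexadecimal, padded to 24 bits, is 0x33A822.
Split into bytes (most-significant first): 33 A8 22.
Big-endian stores the most-significant byte at the lowest address.
So the memory order matches the most-significant-first order: 33 A8 22.

33 A8 22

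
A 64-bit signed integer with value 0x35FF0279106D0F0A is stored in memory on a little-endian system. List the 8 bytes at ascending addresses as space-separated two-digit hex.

0A 0F 6D 10 79 02 FF 35

Split into bytes (most-significant first): 35 FF 02 79 10 6D 0F 0A.
Little-endian stores the least-significant byte at the lowest address.
So at ascending addresses the bytes are 0A 0F 6D 10 79 02 FF 35.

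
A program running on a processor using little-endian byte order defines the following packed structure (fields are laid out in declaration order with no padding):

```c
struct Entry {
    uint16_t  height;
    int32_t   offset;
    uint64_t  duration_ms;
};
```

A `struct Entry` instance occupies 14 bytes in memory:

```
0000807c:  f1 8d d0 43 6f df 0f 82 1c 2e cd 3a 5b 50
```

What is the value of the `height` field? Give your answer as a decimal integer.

`height` is the first field, at byte offset 0, occupying 2 bytes.
Bytes at offsets 0..1: F1 8D.
Little-endian stores the least-significant byte at the lowest address.
Reassemble most-significant byte first: 8D F1 → 0x8DF1.
0x8DF1 = 36337.

36337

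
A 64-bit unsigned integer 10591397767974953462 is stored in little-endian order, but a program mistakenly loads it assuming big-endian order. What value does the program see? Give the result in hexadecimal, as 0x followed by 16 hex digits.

10591397767974953462 in 64-bit hexadecimal is 0x92FC3427830321F6.
Stored little-endian, the bytes at ascending addresses are F6 21 03 83 27 34 FC 92.
Read back as big-endian, the last byte is least significant, giving 0xF62103832734FC92.

0xF62103832734FC92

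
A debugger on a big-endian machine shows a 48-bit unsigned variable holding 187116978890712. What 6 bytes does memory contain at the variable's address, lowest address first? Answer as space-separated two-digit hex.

AA 2E 91 0E E7 D8

187116978890712 in hexadecimal, padded to 48 bits, is 0xAA2E910EE7D8.
Split into bytes (most-significant first): AA 2E 91 0E E7 D8.
Big-endian stores the most-significant byte at the lowest address.
So the memory order matches the most-significant-first order: AA 2E 91 0E E7 D8.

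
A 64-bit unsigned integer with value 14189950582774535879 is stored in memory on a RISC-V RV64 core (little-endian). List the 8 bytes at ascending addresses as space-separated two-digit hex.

14189950582774535879 in hexadecimal, padded to 64 bits, is 0xC4ECD4DF9A9F96C7.
Split into bytes (most-significant first): C4 EC D4 DF 9A 9F 96 C7.
Little-endian stores the least-significant byte at the lowest address.
So at ascending addresses the bytes are C7 96 9F 9A DF D4 EC C4.

C7 96 9F 9A DF D4 EC C4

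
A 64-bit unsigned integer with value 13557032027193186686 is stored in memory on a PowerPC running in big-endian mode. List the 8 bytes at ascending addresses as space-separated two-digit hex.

BC 24 40 CC ED 71 99 7E

13557032027193186686 in hexadecimal, padded to 64 bits, is 0xBC2440CCED71997E.
Split into bytes (most-significant first): BC 24 40 CC ED 71 99 7E.
Big-endian: lowest address holds the most-significant byte.
So the memory order matches the most-significant-first order: BC 24 40 CC ED 71 99 7E.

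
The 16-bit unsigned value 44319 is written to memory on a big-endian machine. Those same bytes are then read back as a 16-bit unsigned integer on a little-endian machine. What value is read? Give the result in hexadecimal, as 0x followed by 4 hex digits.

0x1FAD

44319 in 16-bit hexadecimal is 0xAD1F.
Stored big-endian, the bytes at ascending addresses are AD 1F.
Read back as little-endian, the first byte is least significant, giving 0x1FAD.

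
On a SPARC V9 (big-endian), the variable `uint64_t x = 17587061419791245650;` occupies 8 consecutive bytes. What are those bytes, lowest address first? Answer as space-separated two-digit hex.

F4 11 CB 2E 59 A2 61 52

17587061419791245650 in hexadecimal, padded to 64 bits, is 0xF411CB2E59A26152.
Split into bytes (most-significant first): F4 11 CB 2E 59 A2 61 52.
Big-endian stores the most-significant byte at the lowest address.
So the memory order matches the most-significant-first order: F4 11 CB 2E 59 A2 61 52.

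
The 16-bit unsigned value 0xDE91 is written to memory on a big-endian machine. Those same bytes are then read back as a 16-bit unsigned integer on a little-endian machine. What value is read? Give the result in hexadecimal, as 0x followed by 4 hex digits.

0x91DE

Stored big-endian, the bytes at ascending addresses are DE 91.
Read back as little-endian, the first byte is least significant, giving 0x91DE.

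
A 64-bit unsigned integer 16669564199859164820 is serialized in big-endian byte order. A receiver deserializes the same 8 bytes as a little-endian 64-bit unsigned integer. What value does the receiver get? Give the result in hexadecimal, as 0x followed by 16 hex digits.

16669564199859164820 in 64-bit hexadecimal is 0xE7563052152C9694.
Stored big-endian, the bytes at ascending addresses are E7 56 30 52 15 2C 96 94.
Read back as little-endian, the first byte is least significant, giving 0x94962C15523056E7.

0x94962C15523056E7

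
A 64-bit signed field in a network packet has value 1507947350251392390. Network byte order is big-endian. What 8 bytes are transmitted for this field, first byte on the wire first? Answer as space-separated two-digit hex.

14 ED 4E 20 27 B9 CD 86

1507947350251392390 in hexadecimal, padded to 64 bits, is 0x14ED4E2027B9CD86.
Split into bytes (most-significant first): 14 ED 4E 20 27 B9 CD 86.
Big-endian stores the most-significant byte at the lowest address.
So the memory order matches the most-significant-first order: 14 ED 4E 20 27 B9 CD 86.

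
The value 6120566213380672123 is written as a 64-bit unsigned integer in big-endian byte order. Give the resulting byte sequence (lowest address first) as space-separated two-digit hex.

54 F0 9E 8A FC D0 0A 7B

6120566213380672123 in hexadecimal, padded to 64 bits, is 0x54F09E8AFCD00A7B.
Split into bytes (most-significant first): 54 F0 9E 8A FC D0 0A 7B.
Big-endian stores the most-significant byte at the lowest address.
So the memory order matches the most-significant-first order: 54 F0 9E 8A FC D0 0A 7B.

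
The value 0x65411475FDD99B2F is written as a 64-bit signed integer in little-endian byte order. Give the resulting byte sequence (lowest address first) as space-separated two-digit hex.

Split into bytes (most-significant first): 65 41 14 75 FD D9 9B 2F.
Little-endian: lowest address holds the least-significant byte.
So at ascending addresses the bytes are 2F 9B D9 FD 75 14 41 65.

2F 9B D9 FD 75 14 41 65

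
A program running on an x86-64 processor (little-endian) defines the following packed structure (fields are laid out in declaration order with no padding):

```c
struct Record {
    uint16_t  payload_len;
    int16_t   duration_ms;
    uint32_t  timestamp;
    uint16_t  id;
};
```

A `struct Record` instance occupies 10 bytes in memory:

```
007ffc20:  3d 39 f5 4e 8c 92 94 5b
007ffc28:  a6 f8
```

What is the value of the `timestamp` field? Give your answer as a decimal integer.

`timestamp` follows `payload_len` (2 B), `duration_ms` (2 B), so it starts at offset 2 + 2 = 4 and occupies 4 bytes.
Bytes at offsets 4..7: 8C 92 94 5B.
Little-endian stores the least-significant byte at the lowest address.
Reassemble most-significant byte first: 5B 94 92 8C → 0x5B94928C.
0x5B94928C = 1536463500.

1536463500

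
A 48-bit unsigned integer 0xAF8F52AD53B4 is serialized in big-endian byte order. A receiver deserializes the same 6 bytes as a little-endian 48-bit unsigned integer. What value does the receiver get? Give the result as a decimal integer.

198271483154351

Stored big-endian, the bytes at ascending addresses are AF 8F 52 AD 53 B4.
Read back as little-endian, the first byte is least significant, giving 0xB453AD528FAF.
0xB453AD528FAF = 198271483154351.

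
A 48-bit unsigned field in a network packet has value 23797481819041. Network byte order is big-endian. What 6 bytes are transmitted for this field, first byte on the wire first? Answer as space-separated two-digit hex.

15 A4 C8 73 4B A1

23797481819041 in hexadecimal, padded to 48 bits, is 0x15A4C8734BA1.
Split into bytes (most-significant first): 15 A4 C8 73 4B A1.
Big-endian: lowest address holds the most-significant byte.
So the memory order matches the most-significant-first order: 15 A4 C8 73 4B A1.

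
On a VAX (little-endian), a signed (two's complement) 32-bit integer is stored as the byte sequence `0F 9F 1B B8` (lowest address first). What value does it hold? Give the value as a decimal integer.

In little-endian order the low byte comes first in memory.
Reassemble most-significant byte first: B8 1B 9F 0F → 0xB81B9F0F.
Top bit is set, so as a signed 32-bit value this is 0xB81B9F0F − 2^32 = -1206149361.

-1206149361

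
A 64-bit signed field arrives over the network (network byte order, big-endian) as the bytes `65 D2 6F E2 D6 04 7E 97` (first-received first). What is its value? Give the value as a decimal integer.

7337049762983870103

In big-endian order the high byte comes first in memory.
The bytes are already most-significant first: 0x65D26FE2D6047E97.
0x65D26FE2D6047E97 = 7337049762983870103.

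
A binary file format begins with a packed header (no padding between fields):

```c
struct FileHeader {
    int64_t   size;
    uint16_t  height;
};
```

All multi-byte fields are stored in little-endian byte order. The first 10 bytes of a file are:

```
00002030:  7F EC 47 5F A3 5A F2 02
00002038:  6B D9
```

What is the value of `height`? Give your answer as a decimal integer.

55659

`height` follows `size` (8 bytes), so it starts at byte offset 8 and occupies 2 bytes.
Bytes at offsets 8..9: 6B D9.
Little-endian stores the least-significant byte at the lowest address.
Reassemble most-significant byte first: D9 6B → 0xD96B.
0xD96B = 55659.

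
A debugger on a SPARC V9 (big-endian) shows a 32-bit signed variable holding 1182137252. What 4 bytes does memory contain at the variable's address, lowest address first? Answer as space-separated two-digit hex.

1182137252 in hexadecimal, padded to 32 bits, is 0x4675FBA4.
Split into bytes (most-significant first): 46 75 FB A4.
Big-endian: lowest address holds the most-significant byte.
So the memory order matches the most-significant-first order: 46 75 FB A4.

46 75 FB A4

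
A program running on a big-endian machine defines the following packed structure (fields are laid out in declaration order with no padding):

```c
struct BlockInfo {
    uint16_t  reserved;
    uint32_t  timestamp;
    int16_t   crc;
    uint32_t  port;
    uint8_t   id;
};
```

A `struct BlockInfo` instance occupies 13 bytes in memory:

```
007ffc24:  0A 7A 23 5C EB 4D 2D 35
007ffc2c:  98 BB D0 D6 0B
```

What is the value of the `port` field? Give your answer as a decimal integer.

`port` follows `reserved` (2 B), `timestamp` (4 B), `crc` (2 B), so it starts at offset 2 + 4 + 2 = 8 and occupies 4 bytes.
Bytes at offsets 8..11: 98 BB D0 D6.
Big-endian stores the most-significant byte at the lowest address.
The bytes are already most-significant first: 0x98BBD0D6.
0x98BBD0D6 = 2562445526.

2562445526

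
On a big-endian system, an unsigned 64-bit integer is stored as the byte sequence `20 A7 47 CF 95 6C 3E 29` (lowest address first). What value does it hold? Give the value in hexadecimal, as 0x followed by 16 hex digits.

Big-endian: lowest address holds the most-significant byte.
The bytes are already most-significant first: 0x20A747CF956C3E29.

0x20A747CF956C3E29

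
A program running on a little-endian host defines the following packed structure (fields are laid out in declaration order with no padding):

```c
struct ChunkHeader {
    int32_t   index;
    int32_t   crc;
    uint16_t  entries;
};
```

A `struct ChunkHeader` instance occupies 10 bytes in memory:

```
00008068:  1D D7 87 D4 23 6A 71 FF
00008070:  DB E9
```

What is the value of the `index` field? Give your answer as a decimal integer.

-729295075

`index` is the first field, at byte offset 0, occupying 4 bytes.
Bytes at offsets 0..3: 1D D7 87 D4.
Little-endian: lowest address holds the least-significant byte.
Reassemble most-significant byte first: D4 87 D7 1D → 0xD487D71D.
Top bit is set, so as a signed 32-bit value this is 0xD487D71D − 2^32 = -729295075.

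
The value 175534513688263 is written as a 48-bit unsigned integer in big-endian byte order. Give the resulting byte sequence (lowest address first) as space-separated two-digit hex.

175534513688263 in hexadecimal, padded to 48 bits, is 0x9FA5D0558EC7.
Split into bytes (most-significant first): 9F A5 D0 55 8E C7.
In big-endian order the high byte comes first in memory.
So the memory order matches the most-significant-first order: 9F A5 D0 55 8E C7.

9F A5 D0 55 8E C7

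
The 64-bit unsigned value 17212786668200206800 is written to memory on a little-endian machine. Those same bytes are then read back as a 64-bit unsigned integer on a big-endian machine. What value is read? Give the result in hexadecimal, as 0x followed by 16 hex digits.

0xD021A708471AE0EE

17212786668200206800 in 64-bit hexadecimal is 0xEEE01A4708A721D0.
Stored little-endian, the bytes at ascending addresses are D0 21 A7 08 47 1A E0 EE.
Read back as big-endian, the last byte is least significant, giving 0xD021A708471AE0EE.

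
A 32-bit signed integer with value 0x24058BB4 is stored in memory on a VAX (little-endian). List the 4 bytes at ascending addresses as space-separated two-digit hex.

Split into bytes (most-significant first): 24 05 8B B4.
In little-endian order the low byte comes first in memory.
So at ascending addresses the bytes are B4 8B 05 24.

B4 8B 05 24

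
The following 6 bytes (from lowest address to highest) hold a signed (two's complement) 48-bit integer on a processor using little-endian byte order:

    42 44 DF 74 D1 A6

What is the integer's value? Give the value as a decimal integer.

Little-endian stores the least-significant byte at the lowest address.
Reassemble most-significant byte first: A6 D1 74 DF 44 42 → 0xA6D174DF4442.
Top bit is set, so as a signed 48-bit value this is 0xA6D174DF4442 − 2^48 = -98056437545918.

-98056437545918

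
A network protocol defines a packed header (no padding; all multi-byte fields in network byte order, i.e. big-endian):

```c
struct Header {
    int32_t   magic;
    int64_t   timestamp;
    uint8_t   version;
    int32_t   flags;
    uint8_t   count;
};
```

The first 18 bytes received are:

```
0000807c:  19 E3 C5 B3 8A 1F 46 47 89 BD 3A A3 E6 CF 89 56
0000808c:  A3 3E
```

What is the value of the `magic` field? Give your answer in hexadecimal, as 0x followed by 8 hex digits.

`magic` is the first field, at byte offset 0, occupying 4 bytes.
Bytes at offsets 0..3: 19 E3 C5 B3.
In big-endian order the high byte comes first in memory.
The bytes are already most-significant first: 0x19E3C5B3.

0x19E3C5B3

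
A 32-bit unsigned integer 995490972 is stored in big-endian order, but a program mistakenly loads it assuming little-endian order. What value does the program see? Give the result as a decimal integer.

2633782587

995490972 in 32-bit hexadecimal is 0x3B55FC9C.
Stored big-endian, the bytes at ascending addresses are 3B 55 FC 9C.
Read back as little-endian, the first byte is least significant, giving 0x9CFC553B.
0x9CFC553B = 2633782587.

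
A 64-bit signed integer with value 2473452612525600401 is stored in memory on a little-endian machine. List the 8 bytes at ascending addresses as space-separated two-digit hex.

2473452612525600401 in hexadecimal, padded to 64 bits, is 0x2253780BD259AE91.
Split into bytes (most-significant first): 22 53 78 0B D2 59 AE 91.
Little-endian stores the least-significant byte at the lowest address.
So at ascending addresses the bytes are 91 AE 59 D2 0B 78 53 22.

91 AE 59 D2 0B 78 53 22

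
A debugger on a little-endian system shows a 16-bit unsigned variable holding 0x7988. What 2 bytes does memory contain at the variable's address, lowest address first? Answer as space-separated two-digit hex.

Split into bytes (most-significant first): 79 88.
In little-endian order the low byte comes first in memory.
So at ascending addresses the bytes are 88 79.

88 79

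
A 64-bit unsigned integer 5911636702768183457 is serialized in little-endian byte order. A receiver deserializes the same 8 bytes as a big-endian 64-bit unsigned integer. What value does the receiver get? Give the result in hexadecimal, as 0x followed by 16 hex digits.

0xA1B8A88D425A0A52

5911636702768183457 in 64-bit hexadecimal is 0x520A5A428DA8B8A1.
Stored little-endian, the bytes at ascending addresses are A1 B8 A8 8D 42 5A 0A 52.
Read back as big-endian, the last byte is least significant, giving 0xA1B8A88D425A0A52.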